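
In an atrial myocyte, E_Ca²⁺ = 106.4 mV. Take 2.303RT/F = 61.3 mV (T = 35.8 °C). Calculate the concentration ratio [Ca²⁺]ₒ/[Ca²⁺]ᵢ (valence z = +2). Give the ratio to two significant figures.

log₁₀([out]/[in]) = E·z/(61.3) = 106.4 × 2 / 61.3 = 3.4715
[out]/[in] = 10^(3.4715) = 2961

3000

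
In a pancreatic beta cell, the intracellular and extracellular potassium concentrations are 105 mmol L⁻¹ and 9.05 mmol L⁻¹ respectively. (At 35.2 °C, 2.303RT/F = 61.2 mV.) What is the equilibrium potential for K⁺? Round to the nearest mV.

E = (61.2/z) · log₁₀([K⁺]_out/[K⁺]_in) with z = +1.
= (61.2/1) · log₁₀(9.05/105) = 61.20 · log₁₀(0.08619)
= 61.20 · (-1.0645) = -65.15 mV

-65 mV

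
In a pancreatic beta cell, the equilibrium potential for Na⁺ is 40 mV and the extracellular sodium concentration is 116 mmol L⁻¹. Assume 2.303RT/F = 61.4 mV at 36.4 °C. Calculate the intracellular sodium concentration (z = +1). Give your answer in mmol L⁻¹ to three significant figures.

Nernst: E = (61.4/1) · log₁₀([out]/[in]), so log₁₀([out]/[in]) = 40.0 × 1 / 61.4 = 0.6515.
[out]/[in] = 10^(0.6515) = 4.482.
[in] = 116 / 4.482 = 25.88 mmol L⁻¹.

25.9 mmol L⁻¹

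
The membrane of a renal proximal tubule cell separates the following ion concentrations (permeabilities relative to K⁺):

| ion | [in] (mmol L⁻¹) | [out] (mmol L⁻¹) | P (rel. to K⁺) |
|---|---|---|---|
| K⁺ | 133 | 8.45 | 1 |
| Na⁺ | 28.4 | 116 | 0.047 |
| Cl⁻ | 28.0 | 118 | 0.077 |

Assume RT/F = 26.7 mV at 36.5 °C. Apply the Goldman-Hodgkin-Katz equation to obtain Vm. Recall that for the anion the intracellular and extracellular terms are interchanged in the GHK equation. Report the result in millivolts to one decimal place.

Vm = 26.7 · ln[(Σ P·[cation]ₒ + Σ P·[anion]ᵢ) / (Σ P·[cation]ᵢ + Σ P·[anion]ₒ)]
Numerator = 1×8.45 + 0.047×116 + 0.077×28.0 = 16.06
Denominator = 1×133 + 0.047×28.4 + 0.077×118 = 143.4
Vm = 26.7 · ln(0.11196) = 26.7 × (-2.1896) = -58.46 mV

-58.5 mV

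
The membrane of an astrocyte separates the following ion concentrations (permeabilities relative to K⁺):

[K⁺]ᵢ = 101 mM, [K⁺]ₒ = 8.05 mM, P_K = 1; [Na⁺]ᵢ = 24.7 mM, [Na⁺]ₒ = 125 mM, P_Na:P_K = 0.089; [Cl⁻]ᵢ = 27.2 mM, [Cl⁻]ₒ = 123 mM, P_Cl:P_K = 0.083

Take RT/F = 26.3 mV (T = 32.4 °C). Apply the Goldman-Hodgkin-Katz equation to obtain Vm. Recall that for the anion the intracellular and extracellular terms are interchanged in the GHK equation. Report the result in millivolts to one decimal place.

Vm = 26.3 · ln[(Σ P·[cation]ₒ + Σ P·[anion]ᵢ) / (Σ P·[cation]ᵢ + Σ P·[anion]ₒ)]
Numerator = 1×8.05 + 0.089×125 + 0.083×27.2 = 21.43
Denominator = 1×101 + 0.089×24.7 + 0.083×123 = 113.4
Vm = 26.3 · ln(0.18899) = 26.3 × (-1.6661) = -43.82 mV

-43.8 mV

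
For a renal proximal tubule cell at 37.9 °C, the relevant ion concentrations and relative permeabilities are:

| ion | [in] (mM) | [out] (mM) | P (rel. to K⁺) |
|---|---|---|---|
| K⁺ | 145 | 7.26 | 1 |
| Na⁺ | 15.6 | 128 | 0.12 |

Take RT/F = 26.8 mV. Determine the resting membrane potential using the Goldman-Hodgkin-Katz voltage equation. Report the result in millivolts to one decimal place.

Vm = 26.8 · ln[(Σ P·[cation]ₒ + Σ P·[anion]ᵢ) / (Σ P·[cation]ᵢ + Σ P·[anion]ₒ)]
Numerator = 1×7.26 + 0.12×128 = 22.62
Denominator = 1×145 + 0.12×15.6 = 146.9
Vm = 26.8 · ln(0.15401) = 26.8 × (-1.8707) = -50.14 mV

-50.1 mV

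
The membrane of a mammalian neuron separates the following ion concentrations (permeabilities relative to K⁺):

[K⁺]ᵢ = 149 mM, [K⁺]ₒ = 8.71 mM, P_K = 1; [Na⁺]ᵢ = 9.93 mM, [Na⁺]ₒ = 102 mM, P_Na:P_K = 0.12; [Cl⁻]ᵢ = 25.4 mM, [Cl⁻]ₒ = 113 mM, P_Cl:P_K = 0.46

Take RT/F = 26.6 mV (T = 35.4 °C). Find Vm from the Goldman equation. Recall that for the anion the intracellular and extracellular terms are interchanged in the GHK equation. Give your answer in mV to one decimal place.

Vm = 26.6 · ln[(Σ P·[cation]ₒ + Σ P·[anion]ᵢ) / (Σ P·[cation]ᵢ + Σ P·[anion]ₒ)]
Numerator = 1×8.71 + 0.12×102 + 0.46×25.4 = 32.63
Denominator = 1×149 + 0.12×9.93 + 0.46×113 = 202.2
Vm = 26.6 · ln(0.16142) = 26.6 × (-1.8238) = -48.51 mV

-48.5 mV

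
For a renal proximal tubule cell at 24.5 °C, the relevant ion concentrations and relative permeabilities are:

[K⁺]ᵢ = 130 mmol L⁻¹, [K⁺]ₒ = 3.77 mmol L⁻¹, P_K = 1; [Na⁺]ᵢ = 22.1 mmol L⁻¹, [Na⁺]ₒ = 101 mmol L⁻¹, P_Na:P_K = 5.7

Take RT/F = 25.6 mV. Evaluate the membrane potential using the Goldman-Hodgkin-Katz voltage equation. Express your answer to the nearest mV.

21 mV

Vm = 25.6 · ln[(Σ P·[cation]ₒ + Σ P·[anion]ᵢ) / (Σ P·[cation]ᵢ + Σ P·[anion]ₒ)]
Numerator = 1×3.77 + 5.7×101 = 579.5
Denominator = 1×130 + 5.7×22.1 = 256
Vm = 25.6 · ln(2.2638) = 25.6 × (0.8171) = 20.92 mV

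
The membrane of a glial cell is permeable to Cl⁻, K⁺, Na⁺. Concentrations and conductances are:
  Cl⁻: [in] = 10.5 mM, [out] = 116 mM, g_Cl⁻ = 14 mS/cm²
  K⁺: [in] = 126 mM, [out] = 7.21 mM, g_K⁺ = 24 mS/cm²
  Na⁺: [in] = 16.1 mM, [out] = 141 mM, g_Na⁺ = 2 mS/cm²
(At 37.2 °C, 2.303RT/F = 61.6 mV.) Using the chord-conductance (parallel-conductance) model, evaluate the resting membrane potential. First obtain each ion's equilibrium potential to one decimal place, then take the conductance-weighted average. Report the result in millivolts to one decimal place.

-65.5 mV

E_Cl⁻ = (61.6/-1)·log₁₀(116/10.5) = -64.3 mV
E_K⁺ = (61.6/1)·log₁₀(7.21/126) = -76.5 mV
E_Na⁺ = (61.6/1)·log₁₀(141/16.1) = 58.1 mV
Vm = (Σ gᵢEᵢ)/(Σ gᵢ) = (14·-64.3 + 24·-76.5 + 2·58.1) / (14 + 24 + 2)
= -2620.00 / 40 = -65.50 mV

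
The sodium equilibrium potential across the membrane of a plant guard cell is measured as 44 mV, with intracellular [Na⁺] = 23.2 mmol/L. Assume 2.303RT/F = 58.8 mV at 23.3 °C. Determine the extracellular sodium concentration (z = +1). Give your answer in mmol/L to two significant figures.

130 mmol/L

Nernst: E = (58.8/1) · log₁₀([out]/[in]), so log₁₀([out]/[in]) = 44.0 × 1 / 58.8 = 0.7483.
[out]/[in] = 10^(0.7483) = 5.601.
[out] = 5.601 × 23.2 = 130 mmol/L.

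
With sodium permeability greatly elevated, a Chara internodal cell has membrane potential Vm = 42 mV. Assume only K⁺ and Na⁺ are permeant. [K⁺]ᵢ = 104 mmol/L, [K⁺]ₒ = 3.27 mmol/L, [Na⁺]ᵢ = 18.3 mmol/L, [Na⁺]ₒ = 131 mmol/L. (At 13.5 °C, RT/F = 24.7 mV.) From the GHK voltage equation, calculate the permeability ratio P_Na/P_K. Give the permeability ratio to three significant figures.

Let α = P_Na/P_K. GHK: Vm = 24.7·ln[(Kₒ + α·Naₒ)/(Kᵢ + α·Naᵢ)].
e^(Vm/24.7) = e^(42.0/24.7) = 5.4762
So 5.4762·(Kᵢ + α·Naᵢ) = Kₒ + α·Naₒ → α = (5.4762·104.0 − 3.27) / (131.0 − 5.4762·18.3)
α = (569.5 − 3.27) / (131.0 − 100.2) = 566.3/30.79 = 18.39

18.4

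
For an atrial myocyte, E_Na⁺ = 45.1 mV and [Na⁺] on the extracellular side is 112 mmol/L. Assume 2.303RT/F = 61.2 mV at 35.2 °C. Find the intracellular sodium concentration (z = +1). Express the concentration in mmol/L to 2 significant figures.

21 mmol/L

Nernst: E = (61.2/1) · log₁₀([out]/[in]), so log₁₀([out]/[in]) = 45.1 × 1 / 61.2 = 0.7369.
[out]/[in] = 10^(0.7369) = 5.457.
[in] = 112 / 5.457 = 20.53 mmol/L.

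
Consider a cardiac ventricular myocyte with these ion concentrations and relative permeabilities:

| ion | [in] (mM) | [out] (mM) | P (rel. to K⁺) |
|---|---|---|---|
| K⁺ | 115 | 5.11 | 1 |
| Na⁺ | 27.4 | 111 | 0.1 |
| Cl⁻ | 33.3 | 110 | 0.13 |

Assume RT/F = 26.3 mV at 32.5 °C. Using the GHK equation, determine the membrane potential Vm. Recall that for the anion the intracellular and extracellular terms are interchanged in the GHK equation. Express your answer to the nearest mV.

-49 mV

Vm = 26.3 · ln[(Σ P·[cation]ₒ + Σ P·[anion]ᵢ) / (Σ P·[cation]ᵢ + Σ P·[anion]ₒ)]
Numerator = 1×5.11 + 0.1×111 + 0.13×33.3 = 20.54
Denominator = 1×115 + 0.1×27.4 + 0.13×110 = 132
Vm = 26.3 · ln(0.15555) = 26.3 × (-1.8608) = -48.94 mV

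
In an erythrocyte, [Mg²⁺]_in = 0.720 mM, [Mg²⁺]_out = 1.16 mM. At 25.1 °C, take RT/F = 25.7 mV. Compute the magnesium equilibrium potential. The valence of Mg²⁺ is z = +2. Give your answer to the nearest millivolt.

6 mV

E = (25.7/z) · ln([Mg²⁺]_out/[Mg²⁺]_in) with z = +2.
= (25.7/2) · ln(1.16/0.720) = 12.85 · ln(1.611)
= 12.85 · (0.4769) = 6.13 mV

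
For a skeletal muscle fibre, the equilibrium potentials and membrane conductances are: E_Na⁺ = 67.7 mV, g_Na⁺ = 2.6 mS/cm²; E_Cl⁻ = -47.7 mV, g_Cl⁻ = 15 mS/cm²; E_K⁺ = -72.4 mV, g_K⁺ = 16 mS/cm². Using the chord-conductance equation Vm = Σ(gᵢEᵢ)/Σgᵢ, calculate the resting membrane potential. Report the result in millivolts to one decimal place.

Σ gᵢEᵢ = 2.6·(67.7) + 15·(-47.7) + 16·(-72.4) = -1697.88
Σ gᵢ = 2.6 + 15 + 16 = 33.6
Vm = -1697.88 / 33.6 = -50.53 mV

-50.5 mV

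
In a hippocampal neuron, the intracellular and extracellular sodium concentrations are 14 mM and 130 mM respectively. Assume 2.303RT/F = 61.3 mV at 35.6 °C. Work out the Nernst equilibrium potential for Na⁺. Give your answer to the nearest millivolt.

E = (61.3/z) · log₁₀([Na⁺]_out/[Na⁺]_in) with z = +1.
= (61.3/1) · log₁₀(130/14) = 61.30 · log₁₀(9.286)
= 61.30 · (0.9678) = 59.33 mV

59 mV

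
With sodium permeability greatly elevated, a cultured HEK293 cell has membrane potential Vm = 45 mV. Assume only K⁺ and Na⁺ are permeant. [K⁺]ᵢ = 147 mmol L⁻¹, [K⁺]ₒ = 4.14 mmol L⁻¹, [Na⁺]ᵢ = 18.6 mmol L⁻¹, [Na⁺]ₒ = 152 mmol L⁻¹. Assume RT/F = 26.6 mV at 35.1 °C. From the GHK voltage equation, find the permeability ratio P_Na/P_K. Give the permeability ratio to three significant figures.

15.6

Let α = P_Na/P_K. GHK: Vm = 26.6·ln[(Kₒ + α·Naₒ)/(Kᵢ + α·Naᵢ)].
e^(Vm/26.6) = e^(45.0/26.6) = 5.4289
So 5.4289·(Kᵢ + α·Naᵢ) = Kₒ + α·Naₒ → α = (5.4289·147.0 − 4.14) / (152.0 − 5.4289·18.6)
α = (798 − 4.14) / (152.0 − 101) = 793.9/51.02 = 15.56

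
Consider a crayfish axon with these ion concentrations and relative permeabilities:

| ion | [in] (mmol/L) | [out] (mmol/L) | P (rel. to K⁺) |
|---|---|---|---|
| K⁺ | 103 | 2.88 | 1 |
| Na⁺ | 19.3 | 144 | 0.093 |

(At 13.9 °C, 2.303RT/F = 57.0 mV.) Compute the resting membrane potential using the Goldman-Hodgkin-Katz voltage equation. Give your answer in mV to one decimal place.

Vm = 57.0 · log₁₀[(Σ P·[cation]ₒ + Σ P·[anion]ᵢ) / (Σ P·[cation]ᵢ + Σ P·[anion]ₒ)]
Numerator = 1×2.88 + 0.093×144 = 16.27
Denominator = 1×103 + 0.093×19.3 = 104.8
Vm = 57.0 · log₁₀(0.15527) = 57.0 × (-0.8089) = -46.11 mV

-46.1 mV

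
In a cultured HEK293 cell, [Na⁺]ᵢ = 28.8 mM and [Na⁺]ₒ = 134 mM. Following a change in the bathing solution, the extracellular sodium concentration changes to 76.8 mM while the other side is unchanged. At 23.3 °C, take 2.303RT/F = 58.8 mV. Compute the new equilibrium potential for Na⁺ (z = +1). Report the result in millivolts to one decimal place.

25.0 mV

After the shift: [Na⁺]_out = 76.8, [Na⁺]_in = 28.8 mM.
E_new = (58.8/1)·log₁₀(76.8/28.8) = 58.80 · (0.4260) = 25.05 mV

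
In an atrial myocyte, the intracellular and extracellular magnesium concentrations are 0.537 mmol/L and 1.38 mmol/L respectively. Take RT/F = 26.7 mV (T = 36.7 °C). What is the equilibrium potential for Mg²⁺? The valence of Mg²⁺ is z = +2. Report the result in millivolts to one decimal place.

E = (26.7/z) · ln([Mg²⁺]_out/[Mg²⁺]_in) with z = +2.
= (26.7/2) · ln(1.38/0.537) = 13.35 · ln(2.57)
= 13.35 · (0.9438) = 12.60 mV

12.6 mV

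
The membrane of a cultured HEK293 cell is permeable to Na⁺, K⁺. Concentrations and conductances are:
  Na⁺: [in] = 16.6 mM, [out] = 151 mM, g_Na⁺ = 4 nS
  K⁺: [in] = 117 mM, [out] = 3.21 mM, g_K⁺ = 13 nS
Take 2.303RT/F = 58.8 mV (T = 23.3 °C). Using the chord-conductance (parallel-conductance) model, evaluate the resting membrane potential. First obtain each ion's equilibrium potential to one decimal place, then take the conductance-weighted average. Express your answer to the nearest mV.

E_Na⁺ = (58.8/1)·log₁₀(151/16.6) = 56.4 mV
E_K⁺ = (58.8/1)·log₁₀(3.21/117) = -91.8 mV
Vm = (Σ gᵢEᵢ)/(Σ gᵢ) = (4·56.4 + 13·-91.8) / (4 + 13)
= -967.80 / 17 = -56.93 mV

-57 mV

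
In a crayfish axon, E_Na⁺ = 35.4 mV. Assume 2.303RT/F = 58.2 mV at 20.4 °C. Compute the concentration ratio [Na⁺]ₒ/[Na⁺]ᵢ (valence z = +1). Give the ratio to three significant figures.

log₁₀([out]/[in]) = E·z/(58.2) = 35.4 × 1 / 58.2 = 0.6082
[out]/[in] = 10^(0.6082) = 4.057

4.06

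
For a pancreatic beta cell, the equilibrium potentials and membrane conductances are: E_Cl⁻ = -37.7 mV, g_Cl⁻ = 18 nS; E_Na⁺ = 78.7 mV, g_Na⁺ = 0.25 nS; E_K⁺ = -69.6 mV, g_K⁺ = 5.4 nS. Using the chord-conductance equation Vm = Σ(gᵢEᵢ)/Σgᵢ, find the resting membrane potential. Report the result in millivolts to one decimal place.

-43.8 mV

Σ gᵢEᵢ = 18·(-37.7) + 0.25·(78.7) + 5.4·(-69.6) = -1034.77
Σ gᵢ = 18 + 0.25 + 5.4 = 23.65
Vm = -1034.77 / 23.65 = -43.75 mV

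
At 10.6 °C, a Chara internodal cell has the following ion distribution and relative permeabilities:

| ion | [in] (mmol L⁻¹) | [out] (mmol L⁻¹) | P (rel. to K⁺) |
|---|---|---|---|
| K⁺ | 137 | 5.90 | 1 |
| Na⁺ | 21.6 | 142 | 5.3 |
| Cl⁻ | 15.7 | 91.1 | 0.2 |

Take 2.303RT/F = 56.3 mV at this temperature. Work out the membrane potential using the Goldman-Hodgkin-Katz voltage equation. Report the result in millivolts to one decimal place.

25.4 mV

Vm = 56.3 · log₁₀[(Σ P·[cation]ₒ + Σ P·[anion]ᵢ) / (Σ P·[cation]ᵢ + Σ P·[anion]ₒ)]
Numerator = 1×5.90 + 5.3×142 + 0.2×15.7 = 761.6
Denominator = 1×137 + 5.3×21.6 + 0.2×91.1 = 269.7
Vm = 56.3 · log₁₀(2.824) = 56.3 × (0.4509) = 25.38 mV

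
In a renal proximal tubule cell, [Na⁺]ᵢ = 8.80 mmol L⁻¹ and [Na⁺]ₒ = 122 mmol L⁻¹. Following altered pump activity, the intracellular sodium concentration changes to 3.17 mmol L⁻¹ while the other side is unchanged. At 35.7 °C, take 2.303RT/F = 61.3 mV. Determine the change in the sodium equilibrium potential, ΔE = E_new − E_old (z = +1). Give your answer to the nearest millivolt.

27 mV

E_old = (61.3/1)·log₁₀(122/8.80) = 70.00 mV
E_new = (61.3/1)·log₁₀(122/3.17) = 97.18 mV
ΔE = 97.18 − (70.00) = 27.18 mV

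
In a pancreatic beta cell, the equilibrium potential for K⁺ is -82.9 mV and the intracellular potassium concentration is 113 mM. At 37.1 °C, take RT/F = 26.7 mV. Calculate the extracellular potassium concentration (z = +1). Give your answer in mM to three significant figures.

Nernst: E = (26.7/1) · ln([out]/[in]), so ln([out]/[in]) = -82.9 × 1 / 26.7 = -3.1049.
[out]/[in] = e^(-3.1049) = 0.04483.
[out] = 0.04483 × 113 = 5.066 mM.

5.07 mM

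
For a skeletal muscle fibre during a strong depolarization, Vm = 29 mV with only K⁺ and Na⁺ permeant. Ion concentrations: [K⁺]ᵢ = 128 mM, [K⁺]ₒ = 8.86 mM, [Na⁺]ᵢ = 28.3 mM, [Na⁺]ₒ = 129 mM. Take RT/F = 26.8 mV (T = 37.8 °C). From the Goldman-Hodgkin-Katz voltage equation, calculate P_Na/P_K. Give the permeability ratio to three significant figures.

Let α = P_Na/P_K. GHK: Vm = 26.8·ln[(Kₒ + α·Naₒ)/(Kᵢ + α·Naᵢ)].
e^(Vm/26.8) = e^(29.0/26.8) = 2.9508
So 2.9508·(Kᵢ + α·Naᵢ) = Kₒ + α·Naₒ → α = (2.9508·128.0 − 8.86) / (129.0 − 2.9508·28.3)
α = (377.7 − 8.86) / (129.0 − 83.51) = 368.8/45.49 = 8.108

8.11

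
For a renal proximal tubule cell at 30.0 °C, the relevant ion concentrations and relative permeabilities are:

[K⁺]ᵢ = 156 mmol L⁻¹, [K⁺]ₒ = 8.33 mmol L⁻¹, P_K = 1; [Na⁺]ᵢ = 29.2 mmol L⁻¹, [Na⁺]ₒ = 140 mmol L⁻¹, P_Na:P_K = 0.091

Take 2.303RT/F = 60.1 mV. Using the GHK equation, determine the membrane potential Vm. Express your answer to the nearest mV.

-53 mV

Vm = 60.1 · log₁₀[(Σ P·[cation]ₒ + Σ P·[anion]ᵢ) / (Σ P·[cation]ᵢ + Σ P·[anion]ₒ)]
Numerator = 1×8.33 + 0.091×140 = 21.07
Denominator = 1×156 + 0.091×29.2 = 158.7
Vm = 60.1 · log₁₀(0.1328) = 60.1 × (-0.8768) = -52.70 mV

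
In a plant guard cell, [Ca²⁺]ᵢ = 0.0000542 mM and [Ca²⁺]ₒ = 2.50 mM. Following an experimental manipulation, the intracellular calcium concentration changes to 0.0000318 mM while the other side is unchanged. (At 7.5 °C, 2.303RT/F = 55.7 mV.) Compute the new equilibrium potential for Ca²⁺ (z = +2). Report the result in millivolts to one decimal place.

136.3 mV

After the shift: [Ca²⁺]_out = 2.50, [Ca²⁺]_in = 0.0000318 mM.
E_new = (55.7/2)·log₁₀(2.50/0.0000318) = 27.85 · (4.8955) = 136.34 mV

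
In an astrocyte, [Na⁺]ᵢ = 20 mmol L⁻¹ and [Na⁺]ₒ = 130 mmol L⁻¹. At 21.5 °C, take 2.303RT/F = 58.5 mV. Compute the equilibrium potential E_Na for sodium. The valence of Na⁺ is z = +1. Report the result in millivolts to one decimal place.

E = (58.5/z) · log₁₀([Na⁺]_out/[Na⁺]_in) with z = +1.
= (58.5/1) · log₁₀(130/20) = 58.50 · log₁₀(6.5)
= 58.50 · (0.8129) = 47.56 mV

47.6 mV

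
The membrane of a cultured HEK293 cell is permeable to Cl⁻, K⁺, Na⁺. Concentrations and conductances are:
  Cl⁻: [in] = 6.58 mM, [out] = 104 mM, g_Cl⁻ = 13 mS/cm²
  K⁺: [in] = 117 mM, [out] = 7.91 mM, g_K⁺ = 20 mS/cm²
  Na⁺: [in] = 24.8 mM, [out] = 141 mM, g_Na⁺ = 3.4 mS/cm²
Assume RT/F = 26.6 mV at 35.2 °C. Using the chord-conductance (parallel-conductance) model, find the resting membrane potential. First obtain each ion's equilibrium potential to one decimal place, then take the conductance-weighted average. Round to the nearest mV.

-61 mV

E_Cl⁻ = (26.6/-1)·ln(104/6.58) = -73.4 mV
E_K⁺ = (26.6/1)·ln(7.91/117) = -71.7 mV
E_Na⁺ = (26.6/1)·ln(141/24.8) = 46.2 mV
Vm = (Σ gᵢEᵢ)/(Σ gᵢ) = (13·-73.4 + 20·-71.7 + 3.4·46.2) / (13 + 20 + 3.4)
= -2231.12 / 36.4 = -61.29 mV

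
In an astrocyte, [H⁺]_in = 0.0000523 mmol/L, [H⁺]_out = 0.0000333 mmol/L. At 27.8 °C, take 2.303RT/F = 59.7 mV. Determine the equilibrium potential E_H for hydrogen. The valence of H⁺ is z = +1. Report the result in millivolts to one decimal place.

-11.7 mV

E = (59.7/z) · log₁₀([H⁺]_out/[H⁺]_in) with z = +1.
= (59.7/1) · log₁₀(0.0000333/0.0000523) = 59.70 · log₁₀(0.6367)
= 59.70 · (-0.1961) = -11.70 mV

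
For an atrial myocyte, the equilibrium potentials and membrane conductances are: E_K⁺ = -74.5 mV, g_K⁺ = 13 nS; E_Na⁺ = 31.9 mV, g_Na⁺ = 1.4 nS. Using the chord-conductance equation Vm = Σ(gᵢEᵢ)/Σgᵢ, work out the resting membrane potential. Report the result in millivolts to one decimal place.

-64.2 mV

Σ gᵢEᵢ = 13·(-74.5) + 1.4·(31.9) = -923.84
Σ gᵢ = 13 + 1.4 = 14.4
Vm = -923.84 / 14.4 = -64.16 mV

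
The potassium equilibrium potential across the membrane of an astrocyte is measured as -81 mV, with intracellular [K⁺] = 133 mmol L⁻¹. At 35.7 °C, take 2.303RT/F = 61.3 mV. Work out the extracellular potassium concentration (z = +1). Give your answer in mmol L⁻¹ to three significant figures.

Nernst: E = (61.3/1) · log₁₀([out]/[in]), so log₁₀([out]/[in]) = -81.0 × 1 / 61.3 = -1.3214.
[out]/[in] = 10^(-1.3214) = 0.04771.
[out] = 0.04771 × 133 = 6.346 mmol L⁻¹.

6.35 mmol L⁻¹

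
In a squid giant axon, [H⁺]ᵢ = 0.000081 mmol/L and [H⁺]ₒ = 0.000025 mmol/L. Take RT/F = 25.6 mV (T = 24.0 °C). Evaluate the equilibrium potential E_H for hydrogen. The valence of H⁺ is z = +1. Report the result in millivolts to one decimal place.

E = (25.6/z) · ln([H⁺]_out/[H⁺]_in) with z = +1.
= (25.6/1) · ln(0.000025/0.000081) = 25.60 · ln(0.3086)
= 25.60 · (-1.1756) = -30.09 mV

-30.1 mV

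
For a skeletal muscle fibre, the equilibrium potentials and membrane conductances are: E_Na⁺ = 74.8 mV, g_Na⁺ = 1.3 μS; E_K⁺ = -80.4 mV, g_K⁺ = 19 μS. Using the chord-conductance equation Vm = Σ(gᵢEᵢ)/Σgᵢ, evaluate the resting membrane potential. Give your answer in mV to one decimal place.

Σ gᵢEᵢ = 1.3·(74.8) + 19·(-80.4) = -1430.36
Σ gᵢ = 1.3 + 19 = 20.3
Vm = -1430.36 / 20.3 = -70.46 mV

-70.5 mV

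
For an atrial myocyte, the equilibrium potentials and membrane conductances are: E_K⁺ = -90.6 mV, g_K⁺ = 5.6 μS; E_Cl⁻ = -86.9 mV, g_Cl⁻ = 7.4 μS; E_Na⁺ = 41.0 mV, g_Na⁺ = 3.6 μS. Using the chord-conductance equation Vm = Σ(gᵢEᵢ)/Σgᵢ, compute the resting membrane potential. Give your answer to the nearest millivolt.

Σ gᵢEᵢ = 5.6·(-90.6) + 7.4·(-86.9) + 3.6·(41.0) = -1002.82
Σ gᵢ = 5.6 + 7.4 + 3.6 = 16.6
Vm = -1002.82 / 16.6 = -60.41 mV

-60 mV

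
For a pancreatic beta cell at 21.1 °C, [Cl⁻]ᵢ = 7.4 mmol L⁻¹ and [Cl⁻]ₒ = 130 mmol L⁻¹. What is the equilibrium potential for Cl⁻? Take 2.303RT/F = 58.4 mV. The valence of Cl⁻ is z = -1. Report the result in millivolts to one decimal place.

-72.7 mV

E = (58.4/z) · log₁₀([Cl⁻]_out/[Cl⁻]_in) with z = -1.
For an anion, dividing by z = -1 reverses the sign.
= (58.4/-1) · log₁₀(130/7.4) = -58.40 · log₁₀(17.57)
= -58.40 · (1.2447) = -72.69 mV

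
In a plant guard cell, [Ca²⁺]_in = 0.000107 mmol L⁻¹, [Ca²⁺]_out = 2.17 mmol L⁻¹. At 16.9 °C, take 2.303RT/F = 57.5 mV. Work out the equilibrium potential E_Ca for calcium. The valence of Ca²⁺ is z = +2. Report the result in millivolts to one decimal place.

E = (57.5/z) · log₁₀([Ca²⁺]_out/[Ca²⁺]_in) with z = +2.
= (57.5/2) · log₁₀(2.17/0.000107) = 28.75 · log₁₀(2.028e+04)
= 28.75 · (4.3071) = 123.83 mV

123.8 mV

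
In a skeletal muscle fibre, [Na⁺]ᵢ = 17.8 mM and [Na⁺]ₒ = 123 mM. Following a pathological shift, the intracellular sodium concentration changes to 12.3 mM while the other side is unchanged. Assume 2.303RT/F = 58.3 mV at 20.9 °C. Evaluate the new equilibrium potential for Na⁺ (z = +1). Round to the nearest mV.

After the shift: [Na⁺]_out = 123, [Na⁺]_in = 12.3 mM.
E_new = (58.3/1)·log₁₀(123/12.3) = 58.30 · (1.0000) = 58.30 mV

58 mV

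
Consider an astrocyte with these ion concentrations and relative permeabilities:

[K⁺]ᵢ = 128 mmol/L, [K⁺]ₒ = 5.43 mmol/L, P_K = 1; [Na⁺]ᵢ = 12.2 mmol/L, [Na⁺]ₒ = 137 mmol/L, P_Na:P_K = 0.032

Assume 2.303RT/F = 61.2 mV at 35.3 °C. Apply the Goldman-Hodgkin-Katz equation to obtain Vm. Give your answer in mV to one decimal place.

Vm = 61.2 · log₁₀[(Σ P·[cation]ₒ + Σ P·[anion]ᵢ) / (Σ P·[cation]ᵢ + Σ P·[anion]ₒ)]
Numerator = 1×5.43 + 0.032×137 = 9.814
Denominator = 1×128 + 0.032×12.2 = 128.4
Vm = 61.2 · log₁₀(0.076439) = 61.2 × (-1.1167) = -68.34 mV

-68.3 mV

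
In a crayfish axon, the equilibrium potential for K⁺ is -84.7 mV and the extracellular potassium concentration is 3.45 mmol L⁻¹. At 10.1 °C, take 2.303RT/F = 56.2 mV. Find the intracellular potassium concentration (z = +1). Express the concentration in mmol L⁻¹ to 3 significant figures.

Nernst: E = (56.2/1) · log₁₀([out]/[in]), so log₁₀([out]/[in]) = -84.7 × 1 / 56.2 = -1.5071.
[out]/[in] = 10^(-1.5071) = 0.03111.
[in] = 3.45 / 0.03111 = 110.9 mmol L⁻¹.

111 mmol L⁻¹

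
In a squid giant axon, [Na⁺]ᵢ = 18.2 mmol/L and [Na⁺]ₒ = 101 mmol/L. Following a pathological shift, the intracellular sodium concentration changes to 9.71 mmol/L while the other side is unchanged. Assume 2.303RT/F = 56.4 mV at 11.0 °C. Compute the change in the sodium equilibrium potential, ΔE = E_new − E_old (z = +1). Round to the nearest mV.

15 mV

E_old = (56.4/1)·log₁₀(101/18.2) = 41.98 mV
E_new = (56.4/1)·log₁₀(101/9.71) = 57.36 mV
ΔE = 57.36 − (41.98) = 15.39 mV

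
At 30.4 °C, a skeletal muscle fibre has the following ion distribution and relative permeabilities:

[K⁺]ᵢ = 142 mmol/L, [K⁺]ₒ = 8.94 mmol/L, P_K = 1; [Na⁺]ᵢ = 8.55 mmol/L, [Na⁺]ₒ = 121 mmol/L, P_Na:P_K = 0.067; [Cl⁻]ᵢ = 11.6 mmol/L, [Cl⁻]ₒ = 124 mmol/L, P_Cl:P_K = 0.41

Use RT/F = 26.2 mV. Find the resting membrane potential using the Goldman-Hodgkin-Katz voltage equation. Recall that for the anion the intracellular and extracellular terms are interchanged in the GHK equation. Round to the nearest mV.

-57 mV

Vm = 26.2 · ln[(Σ P·[cation]ₒ + Σ P·[anion]ᵢ) / (Σ P·[cation]ᵢ + Σ P·[anion]ₒ)]
Numerator = 1×8.94 + 0.067×121 + 0.41×11.6 = 21.8
Denominator = 1×142 + 0.067×8.55 + 0.41×124 = 193.4
Vm = 26.2 · ln(0.11273) = 26.2 × (-2.1828) = -57.19 mV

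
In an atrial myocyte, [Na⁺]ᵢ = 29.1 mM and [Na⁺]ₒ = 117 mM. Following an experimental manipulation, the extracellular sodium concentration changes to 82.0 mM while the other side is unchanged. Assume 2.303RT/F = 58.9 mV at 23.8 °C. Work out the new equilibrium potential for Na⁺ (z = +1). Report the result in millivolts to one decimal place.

After the shift: [Na⁺]_out = 82.0, [Na⁺]_in = 29.1 mM.
E_new = (58.9/1)·log₁₀(82.0/29.1) = 58.90 · (0.4499) = 26.50 mV

26.5 mV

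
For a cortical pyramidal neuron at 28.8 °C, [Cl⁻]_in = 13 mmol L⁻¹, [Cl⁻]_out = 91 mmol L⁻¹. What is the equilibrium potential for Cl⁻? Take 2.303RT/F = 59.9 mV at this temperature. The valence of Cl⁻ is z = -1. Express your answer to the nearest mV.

-51 mV

E = (59.9/z) · log₁₀([Cl⁻]_out/[Cl⁻]_in) with z = -1.
For an anion, dividing by z = -1 reverses the sign.
= (59.9/-1) · log₁₀(91/13) = -59.90 · log₁₀(7)
= -59.90 · (0.8451) = -50.62 mV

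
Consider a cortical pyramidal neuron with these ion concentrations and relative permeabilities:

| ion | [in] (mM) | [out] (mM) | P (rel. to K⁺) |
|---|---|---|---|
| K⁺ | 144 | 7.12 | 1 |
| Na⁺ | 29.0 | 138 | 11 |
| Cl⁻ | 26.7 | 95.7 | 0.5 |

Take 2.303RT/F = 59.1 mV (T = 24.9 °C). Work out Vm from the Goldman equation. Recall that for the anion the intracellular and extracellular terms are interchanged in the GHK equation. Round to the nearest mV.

Vm = 59.1 · log₁₀[(Σ P·[cation]ₒ + Σ P·[anion]ᵢ) / (Σ P·[cation]ᵢ + Σ P·[anion]ₒ)]
Numerator = 1×7.12 + 11×138 + 0.5×26.7 = 1538
Denominator = 1×144 + 11×29.0 + 0.5×95.7 = 510.9
Vm = 59.1 · log₁₀(3.0116) = 59.1 × (0.4788) = 28.30 mV

28 mV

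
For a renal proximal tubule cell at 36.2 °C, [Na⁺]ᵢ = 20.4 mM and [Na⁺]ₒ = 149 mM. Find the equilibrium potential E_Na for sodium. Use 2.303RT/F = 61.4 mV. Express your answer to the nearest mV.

53 mV

E = (61.4/z) · log₁₀([Na⁺]_out/[Na⁺]_in) with z = +1.
= (61.4/1) · log₁₀(149/20.4) = 61.40 · log₁₀(7.304)
= 61.40 · (0.8636) = 53.02 mV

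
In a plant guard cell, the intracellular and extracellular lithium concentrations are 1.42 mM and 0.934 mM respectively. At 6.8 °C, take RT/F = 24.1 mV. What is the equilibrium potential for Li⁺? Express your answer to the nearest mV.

E = (24.1/z) · ln([Li⁺]_out/[Li⁺]_in) with z = +1.
= (24.1/1) · ln(0.934/1.42) = 24.10 · ln(0.6577)
= 24.10 · (-0.4189) = -10.10 mV

-10 mV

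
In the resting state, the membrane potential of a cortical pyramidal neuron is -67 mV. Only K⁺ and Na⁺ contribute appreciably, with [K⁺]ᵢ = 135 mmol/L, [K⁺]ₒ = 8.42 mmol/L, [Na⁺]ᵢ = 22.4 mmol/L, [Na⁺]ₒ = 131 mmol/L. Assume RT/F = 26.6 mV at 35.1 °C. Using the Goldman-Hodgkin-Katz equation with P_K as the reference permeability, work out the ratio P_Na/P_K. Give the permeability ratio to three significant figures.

0.0190

Let α = P_Na/P_K. GHK: Vm = 26.6·ln[(Kₒ + α·Naₒ)/(Kᵢ + α·Naᵢ)].
e^(Vm/26.6) = e^(-67.0/26.6) = 0.080556
So 0.080556·(Kᵢ + α·Naᵢ) = Kₒ + α·Naₒ → α = (0.080556·135.0 − 8.42) / (131.0 − 0.080556·22.4)
α = (10.88 − 8.42) / (131.0 − 1.804) = 2.455/129.2 = 0.019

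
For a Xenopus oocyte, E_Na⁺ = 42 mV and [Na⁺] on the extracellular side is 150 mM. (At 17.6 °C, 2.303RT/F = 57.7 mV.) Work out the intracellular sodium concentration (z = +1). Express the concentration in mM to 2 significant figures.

28 mM

Nernst: E = (57.7/1) · log₁₀([out]/[in]), so log₁₀([out]/[in]) = 42.0 × 1 / 57.7 = 0.7279.
[out]/[in] = 10^(0.7279) = 5.344.
[in] = 150 / 5.344 = 28.07 mM.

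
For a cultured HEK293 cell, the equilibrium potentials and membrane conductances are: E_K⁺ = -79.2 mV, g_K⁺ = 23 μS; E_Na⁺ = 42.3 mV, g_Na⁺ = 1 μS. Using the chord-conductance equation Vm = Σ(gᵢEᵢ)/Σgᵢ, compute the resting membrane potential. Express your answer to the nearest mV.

Σ gᵢEᵢ = 23·(-79.2) + 1·(42.3) = -1779.30
Σ gᵢ = 23 + 1 = 24
Vm = -1779.30 / 24 = -74.14 mV

-74 mV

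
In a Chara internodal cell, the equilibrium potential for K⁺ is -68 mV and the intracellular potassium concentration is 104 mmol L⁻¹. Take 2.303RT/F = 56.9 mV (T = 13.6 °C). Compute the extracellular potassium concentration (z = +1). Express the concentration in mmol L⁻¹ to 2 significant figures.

6.6 mmol L⁻¹

Nernst: E = (56.9/1) · log₁₀([out]/[in]), so log₁₀([out]/[in]) = -68.0 × 1 / 56.9 = -1.1951.
[out]/[in] = 10^(-1.1951) = 0.06381.
[out] = 0.06381 × 104 = 6.637 mmol L⁻¹.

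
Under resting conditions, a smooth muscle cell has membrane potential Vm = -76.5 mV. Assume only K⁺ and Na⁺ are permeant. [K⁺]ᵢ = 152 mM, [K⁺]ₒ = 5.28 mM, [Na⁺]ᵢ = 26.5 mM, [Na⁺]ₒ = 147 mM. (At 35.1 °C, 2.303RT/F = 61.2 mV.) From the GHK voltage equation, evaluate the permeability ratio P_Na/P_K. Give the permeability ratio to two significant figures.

Let α = P_Na/P_K. GHK: Vm = 61.2·log₁₀[(Kₒ + α·Naₒ)/(Kᵢ + α·Naᵢ)].
10^(Vm/61.2) = 10^(-76.5/61.2) = 0.056234
So 0.056234·(Kᵢ + α·Naᵢ) = Kₒ + α·Naₒ → α = (0.056234·152.0 − 5.28) / (147.0 − 0.056234·26.5)
α = (8.548 − 5.28) / (147.0 − 1.49) = 3.268/145.5 = 0.02246

0.022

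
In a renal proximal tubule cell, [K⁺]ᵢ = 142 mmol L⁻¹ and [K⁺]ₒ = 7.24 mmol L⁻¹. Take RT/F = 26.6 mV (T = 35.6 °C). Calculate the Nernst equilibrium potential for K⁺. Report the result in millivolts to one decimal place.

-79.2 mV

E = (26.6/z) · ln([K⁺]_out/[K⁺]_in) with z = +1.
= (26.6/1) · ln(7.24/142) = 26.60 · ln(0.05099)
= 26.60 · (-2.9762) = -79.17 mV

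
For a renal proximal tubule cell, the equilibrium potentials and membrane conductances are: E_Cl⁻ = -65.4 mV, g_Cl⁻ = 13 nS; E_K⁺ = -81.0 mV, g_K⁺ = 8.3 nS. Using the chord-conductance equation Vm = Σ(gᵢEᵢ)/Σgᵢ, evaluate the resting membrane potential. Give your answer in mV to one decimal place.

Σ gᵢEᵢ = 13·(-65.4) + 8.3·(-81.0) = -1522.50
Σ gᵢ = 13 + 8.3 = 21.3
Vm = -1522.50 / 21.3 = -71.48 mV

-71.5 mV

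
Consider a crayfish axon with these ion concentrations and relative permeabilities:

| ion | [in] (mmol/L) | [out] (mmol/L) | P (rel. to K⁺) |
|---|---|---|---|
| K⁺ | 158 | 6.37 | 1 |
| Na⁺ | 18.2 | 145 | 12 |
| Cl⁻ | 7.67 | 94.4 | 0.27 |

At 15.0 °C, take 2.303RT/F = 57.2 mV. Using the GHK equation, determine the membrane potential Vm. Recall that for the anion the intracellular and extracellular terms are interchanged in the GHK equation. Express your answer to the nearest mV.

Vm = 57.2 · log₁₀[(Σ P·[cation]ₒ + Σ P·[anion]ᵢ) / (Σ P·[cation]ᵢ + Σ P·[anion]ₒ)]
Numerator = 1×6.37 + 12×145 + 0.27×7.67 = 1748
Denominator = 1×158 + 12×18.2 + 0.27×94.4 = 401.9
Vm = 57.2 · log₁₀(4.3506) = 57.2 × (0.6385) = 36.52 mV

37 mV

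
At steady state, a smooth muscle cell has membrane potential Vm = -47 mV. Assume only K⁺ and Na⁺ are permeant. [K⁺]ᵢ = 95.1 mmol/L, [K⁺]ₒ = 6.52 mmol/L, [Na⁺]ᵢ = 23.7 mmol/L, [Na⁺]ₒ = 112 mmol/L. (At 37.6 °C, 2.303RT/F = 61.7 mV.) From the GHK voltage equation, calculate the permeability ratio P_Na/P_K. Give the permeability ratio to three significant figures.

Let α = P_Na/P_K. GHK: Vm = 61.7·log₁₀[(Kₒ + α·Naₒ)/(Kᵢ + α·Naᵢ)].
10^(Vm/61.7) = 10^(-47.0/61.7) = 0.17308
So 0.17308·(Kᵢ + α·Naᵢ) = Kₒ + α·Naₒ → α = (0.17308·95.1 − 6.52) / (112.0 − 0.17308·23.7)
α = (16.46 − 6.52) / (112.0 − 4.102) = 9.94/107.9 = 0.09212

0.0921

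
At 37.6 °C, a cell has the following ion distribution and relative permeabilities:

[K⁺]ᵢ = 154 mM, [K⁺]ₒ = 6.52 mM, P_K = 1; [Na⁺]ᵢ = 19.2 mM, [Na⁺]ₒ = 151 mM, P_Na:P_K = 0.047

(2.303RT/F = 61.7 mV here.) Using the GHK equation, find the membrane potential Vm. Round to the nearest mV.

Vm = 61.7 · log₁₀[(Σ P·[cation]ₒ + Σ P·[anion]ᵢ) / (Σ P·[cation]ᵢ + Σ P·[anion]ₒ)]
Numerator = 1×6.52 + 0.047×151 = 13.62
Denominator = 1×154 + 0.047×19.2 = 154.9
Vm = 61.7 · log₁₀(0.087907) = 61.7 × (-1.0560) = -65.15 mV

-65 mV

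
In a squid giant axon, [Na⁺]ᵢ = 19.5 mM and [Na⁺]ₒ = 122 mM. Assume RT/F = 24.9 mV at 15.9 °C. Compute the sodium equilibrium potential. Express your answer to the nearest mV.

E = (24.9/z) · ln([Na⁺]_out/[Na⁺]_in) with z = +1.
= (24.9/1) · ln(122/19.5) = 24.90 · ln(6.256)
= 24.90 · (1.8336) = 45.66 mV

46 mV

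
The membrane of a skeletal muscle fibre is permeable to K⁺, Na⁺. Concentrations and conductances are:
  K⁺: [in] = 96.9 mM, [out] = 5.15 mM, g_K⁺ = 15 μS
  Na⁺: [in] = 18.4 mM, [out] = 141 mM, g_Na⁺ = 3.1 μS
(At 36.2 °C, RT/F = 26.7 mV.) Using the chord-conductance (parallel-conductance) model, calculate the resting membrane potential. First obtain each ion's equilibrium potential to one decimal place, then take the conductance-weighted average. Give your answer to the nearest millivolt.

E_K⁺ = (26.7/1)·ln(5.15/96.9) = -78.4 mV
E_Na⁺ = (26.7/1)·ln(141/18.4) = 54.4 mV
Vm = (Σ gᵢEᵢ)/(Σ gᵢ) = (15·-78.4 + 3.1·54.4) / (15 + 3.1)
= -1007.36 / 18.1 = -55.66 mV

-56 mV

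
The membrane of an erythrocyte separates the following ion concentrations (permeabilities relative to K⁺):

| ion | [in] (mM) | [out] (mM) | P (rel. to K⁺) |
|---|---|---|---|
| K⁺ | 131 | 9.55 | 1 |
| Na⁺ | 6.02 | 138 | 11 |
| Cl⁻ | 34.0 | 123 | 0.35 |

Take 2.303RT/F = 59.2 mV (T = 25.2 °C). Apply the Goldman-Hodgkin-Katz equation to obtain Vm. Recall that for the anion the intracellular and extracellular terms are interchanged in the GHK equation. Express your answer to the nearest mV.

48 mV

Vm = 59.2 · log₁₀[(Σ P·[cation]ₒ + Σ P·[anion]ᵢ) / (Σ P·[cation]ᵢ + Σ P·[anion]ₒ)]
Numerator = 1×9.55 + 11×138 + 0.35×34.0 = 1539
Denominator = 1×131 + 11×6.02 + 0.35×123 = 240.3
Vm = 59.2 · log₁₀(6.4072) = 59.2 × (0.8067) = 47.75 mV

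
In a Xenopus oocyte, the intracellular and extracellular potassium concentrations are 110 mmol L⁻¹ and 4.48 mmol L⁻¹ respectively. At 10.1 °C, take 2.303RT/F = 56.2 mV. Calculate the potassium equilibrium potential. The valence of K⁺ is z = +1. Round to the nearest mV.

-78 mV

E = (56.2/z) · log₁₀([K⁺]_out/[K⁺]_in) with z = +1.
= (56.2/1) · log₁₀(4.48/110) = 56.20 · log₁₀(0.04073)
= 56.20 · (-1.3901) = -78.12 mV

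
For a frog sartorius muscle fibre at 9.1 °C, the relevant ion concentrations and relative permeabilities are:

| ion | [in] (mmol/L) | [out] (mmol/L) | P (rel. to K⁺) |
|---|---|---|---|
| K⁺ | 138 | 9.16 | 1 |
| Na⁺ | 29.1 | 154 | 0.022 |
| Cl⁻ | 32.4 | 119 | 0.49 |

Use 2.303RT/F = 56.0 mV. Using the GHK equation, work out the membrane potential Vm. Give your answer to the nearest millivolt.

Vm = 56.0 · log₁₀[(Σ P·[cation]ₒ + Σ P·[anion]ᵢ) / (Σ P·[cation]ᵢ + Σ P·[anion]ₒ)]
Numerator = 1×9.16 + 0.022×154 + 0.49×32.4 = 28.42
Denominator = 1×138 + 0.022×29.1 + 0.49×119 = 197
Vm = 56.0 · log₁₀(0.14432) = 56.0 × (-0.8407) = -47.08 mV

-47 mV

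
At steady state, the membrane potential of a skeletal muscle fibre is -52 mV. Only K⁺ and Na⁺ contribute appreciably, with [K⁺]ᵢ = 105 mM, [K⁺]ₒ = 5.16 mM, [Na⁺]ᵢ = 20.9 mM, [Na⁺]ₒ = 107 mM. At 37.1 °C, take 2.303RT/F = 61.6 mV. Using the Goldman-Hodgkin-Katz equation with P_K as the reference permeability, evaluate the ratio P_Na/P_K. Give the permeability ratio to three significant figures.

Let α = P_Na/P_K. GHK: Vm = 61.6·log₁₀[(Kₒ + α·Naₒ)/(Kᵢ + α·Naᵢ)].
10^(Vm/61.6) = 10^(-52.0/61.6) = 0.14317
So 0.14317·(Kᵢ + α·Naᵢ) = Kₒ + α·Naₒ → α = (0.14317·105.0 − 5.16) / (107.0 − 0.14317·20.9)
α = (15.03 − 5.16) / (107.0 − 2.992) = 9.873/104 = 0.09492

0.0949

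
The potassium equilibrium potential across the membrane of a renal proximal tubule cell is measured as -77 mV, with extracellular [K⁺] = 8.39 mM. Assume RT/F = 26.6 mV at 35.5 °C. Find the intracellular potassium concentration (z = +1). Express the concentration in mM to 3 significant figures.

152 mM

Nernst: E = (26.6/1) · ln([out]/[in]), so ln([out]/[in]) = -77.0 × 1 / 26.6 = -2.8947.
[out]/[in] = e^(-2.8947) = 0.05531.
[in] = 8.39 / 0.05531 = 151.7 mM.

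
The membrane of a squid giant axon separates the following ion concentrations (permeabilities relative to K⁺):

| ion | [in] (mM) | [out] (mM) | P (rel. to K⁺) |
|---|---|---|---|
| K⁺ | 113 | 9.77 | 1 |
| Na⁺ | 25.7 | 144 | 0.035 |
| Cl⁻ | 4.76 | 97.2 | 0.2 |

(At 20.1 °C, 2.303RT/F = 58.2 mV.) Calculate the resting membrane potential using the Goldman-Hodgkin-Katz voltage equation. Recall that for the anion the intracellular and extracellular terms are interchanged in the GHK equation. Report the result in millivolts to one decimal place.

-54.0 mV

Vm = 58.2 · log₁₀[(Σ P·[cation]ₒ + Σ P·[anion]ᵢ) / (Σ P·[cation]ᵢ + Σ P·[anion]ₒ)]
Numerator = 1×9.77 + 0.035×144 + 0.2×4.76 = 15.76
Denominator = 1×113 + 0.035×25.7 + 0.2×97.2 = 133.3
Vm = 58.2 · log₁₀(0.11821) = 58.2 × (-0.9273) = -53.97 mV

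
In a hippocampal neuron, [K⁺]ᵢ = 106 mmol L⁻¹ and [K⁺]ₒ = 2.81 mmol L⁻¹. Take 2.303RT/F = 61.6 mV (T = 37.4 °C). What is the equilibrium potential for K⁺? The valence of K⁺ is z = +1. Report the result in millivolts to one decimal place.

-97.1 mV

E = (61.6/z) · log₁₀([K⁺]_out/[K⁺]_in) with z = +1.
= (61.6/1) · log₁₀(2.81/106) = 61.60 · log₁₀(0.02651)
= 61.60 · (-1.5766) = -97.12 mV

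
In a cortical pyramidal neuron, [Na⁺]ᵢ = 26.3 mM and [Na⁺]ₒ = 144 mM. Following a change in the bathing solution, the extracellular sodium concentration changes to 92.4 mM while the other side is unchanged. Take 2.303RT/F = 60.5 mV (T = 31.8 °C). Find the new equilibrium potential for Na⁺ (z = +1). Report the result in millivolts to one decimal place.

33.0 mV

After the shift: [Na⁺]_out = 92.4, [Na⁺]_in = 26.3 mM.
E_new = (60.5/1)·log₁₀(92.4/26.3) = 60.50 · (0.5457) = 33.02 mV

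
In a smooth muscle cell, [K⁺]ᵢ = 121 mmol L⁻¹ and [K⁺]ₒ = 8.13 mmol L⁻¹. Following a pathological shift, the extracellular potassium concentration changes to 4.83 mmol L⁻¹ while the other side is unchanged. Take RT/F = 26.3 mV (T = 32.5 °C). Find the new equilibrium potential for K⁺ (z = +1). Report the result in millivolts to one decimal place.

-84.7 mV

After the shift: [K⁺]_out = 4.83, [K⁺]_in = 121 mmol L⁻¹.
E_new = (26.3/1)·ln(4.83/121) = 26.30 · (-3.2209) = -84.71 mV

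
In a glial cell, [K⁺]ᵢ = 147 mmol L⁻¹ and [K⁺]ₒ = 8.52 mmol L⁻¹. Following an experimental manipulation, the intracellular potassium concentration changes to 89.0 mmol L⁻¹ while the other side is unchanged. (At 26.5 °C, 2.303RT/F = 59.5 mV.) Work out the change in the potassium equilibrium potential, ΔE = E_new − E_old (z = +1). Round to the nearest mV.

13 mV

E_old = (59.5/1)·log₁₀(8.52/147) = -73.59 mV
E_new = (59.5/1)·log₁₀(8.52/89.0) = -60.63 mV
ΔE = -60.63 − (-73.59) = 12.97 mV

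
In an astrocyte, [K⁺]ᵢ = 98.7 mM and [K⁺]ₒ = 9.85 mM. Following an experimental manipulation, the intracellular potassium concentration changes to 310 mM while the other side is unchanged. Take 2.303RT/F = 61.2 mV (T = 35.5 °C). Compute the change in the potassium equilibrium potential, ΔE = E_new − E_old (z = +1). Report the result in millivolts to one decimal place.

-30.4 mV

E_old = (61.2/1)·log₁₀(9.85/98.7) = -61.25 mV
E_new = (61.2/1)·log₁₀(9.85/310) = -91.67 mV
ΔE = -91.67 − (-61.25) = -30.42 mV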